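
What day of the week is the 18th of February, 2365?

Thursday

Doomsday rule: the anchor day for the 2300s is Wednesday. For year 65: 65÷12 = 5 r 5, and 5÷4 = 1, so 5+5+1 = 11.
Wednesday + 11 ≡ Sunday — that's 2365's doomsday.
In February the doomsday date is Feb 28 (2365 is not a leap year).
Feb 18 is 10 days before Feb 28; 10 mod 7 = 3, so Sunday − 3 = Thursday.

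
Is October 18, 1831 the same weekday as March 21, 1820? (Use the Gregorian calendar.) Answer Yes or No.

Yes

From Mar 21, 1820 to Oct 18, 1831 is 4228 days.
4228 mod 7 = 0, so they are the same weekday.
(Mar 21, 1820 is a Tuesday; Oct 18, 1831 is a Tuesday.)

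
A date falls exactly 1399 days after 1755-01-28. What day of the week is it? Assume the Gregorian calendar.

First find the weekday of Jan 28, 1755. Doomsday rule: the anchor day for the 1700s is Sunday. For year 55: 55÷12 = 4 r 7, and 7÷4 = 1, so 4+7+1 = 12.
Sunday + 12 ≡ Friday — that's 1755's doomsday.
In January the doomsday date is Jan 3 (1755 is not a leap year).
Jan 28 is 25 days after Jan 3; 25 mod 7 = 4, so Friday + 4 = Tuesday.
1399 mod 7 = 6, so 1399 days after a Tuesday is Tuesday + 6 = Monday.

Monday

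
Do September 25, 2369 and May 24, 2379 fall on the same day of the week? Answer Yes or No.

Yes

From Sep 25, 2369 to May 24, 2379 is 3528 days.
3528 mod 7 = 0, so they are the same weekday.
(Sep 25, 2369 is a Thursday; May 24, 2379 is a Thursday.)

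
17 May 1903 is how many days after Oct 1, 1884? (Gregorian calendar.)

Oct 1, 1884 → Oct 1, 1885: 365 days.
Oct 1, 1885 → Oct 1, 1886: 365 days.
Oct 1, 1886 → Oct 1, 1887: 365 days.
Oct 1, 1887 → Oct 1, 1888: 366 days (Feb 29, 1888 is in that span).
Oct 1, 1888 → Oct 1, 1889: 365 days.
Oct 1, 1889 → Oct 1, 1890: 365 days.
Oct 1, 1890 → Oct 1, 1891: 365 days.
Oct 1, 1891 → Oct 1, 1892: 366 days (Feb 29, 1892 is in that span).
Oct 1, 1892 → Oct 1, 1893: 365 days.
Oct 1, 1893 → Oct 1, 1894: 365 days.
Oct 1, 1894 → Oct 1, 1895: 365 days.
Oct 1, 1895 → Oct 1, 1896: 366 days (Feb 29, 1896 is in that span).
Oct 1, 1896 → Oct 1, 1897: 365 days.
Oct 1, 1897 → Oct 1, 1898: 365 days.
Oct 1, 1898 → Oct 1, 1899: 365 days.
Oct 1, 1899 → Oct 1, 1900: 365 days.
Oct 1, 1900 → Oct 1, 1901: 365 days.
Oct 1, 1901 → Oct 1, 1902: 365 days.
Oct 1, 1902 → Nov 1, 1902: 31 days (October has 31).
Nov 1, 1902 → Dec 1, 1902: 30 days (November has 30).
Dec 1, 1902 → Jan 1, 1903: 31 days (December has 31).
Jan 1, 1903 → Feb 1, 1903: 31 days (January has 31).
Feb 1, 1903 → Mar 1, 1903: 28 days (February has 28).
Mar 1, 1903 → Apr 1, 1903: 31 days (March has 31).
Apr 1, 1903 → May 1, 1903: 30 days (April has 30).
May 1, 1903 → May 17, 1903: 16 days.
Total: 6801 days.

6801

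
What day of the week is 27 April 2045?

Thursday

Doomsday rule: the anchor day for the 2000s is Tuesday. For year 45: 45÷12 = 3 r 9, and 9÷4 = 2, so 3+9+2 = 14.
Tuesday + 14 ≡ Tuesday — that's 2045's doomsday.
In April the doomsday date is Apr 4.
Apr 27 is 23 days after Apr 4; 23 mod 7 = 2, so Tuesday + 2 = Thursday.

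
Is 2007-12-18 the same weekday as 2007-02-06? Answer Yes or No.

Yes

From Feb 6, 2007 to Dec 18, 2007 is 315 days.
315 mod 7 = 0, so they are the same weekday.
(Feb 6, 2007 is a Tuesday; Dec 18, 2007 is a Tuesday.)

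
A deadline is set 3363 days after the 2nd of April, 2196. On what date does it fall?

June 18, 2205

+365 (one year) → Apr 2, 2197 (2998 left).
+365 (one year) → Apr 2, 2198 (2633 left).
+365 (one year) → Apr 2, 2199 (2268 left).
+365 (one year) → Apr 2, 2200 (1903 left).
+365 (one year) → Apr 2, 2201 (1538 left).
+365 (one year) → Apr 2, 2202 (1173 left).
+365 (one year) → Apr 2, 2203 (808 left).
+366 (one year; includes Feb 29, 2204) → Apr 2, 2204 (442 left).
+365 (one year) → Apr 2, 2205 (77 left).
Apr has 30 days: +29 → May 1, 2205 (48 left).
May has 31 days: +31 → Jun 1, 2205 (17 left).
+17 → Jun 18, 2205.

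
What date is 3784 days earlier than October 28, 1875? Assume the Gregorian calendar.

−365 (one year) → Oct 28, 1874 (3419 left).
−365 (one year) → Oct 28, 1873 (3054 left).
−365 (one year) → Oct 28, 1872 (2689 left).
−366 (one year; includes Feb 29, 1872) → Oct 28, 1871 (2323 left).
−365 (one year) → Oct 28, 1870 (1958 left).
−365 (one year) → Oct 28, 1869 (1593 left).
−365 (one year) → Oct 28, 1868 (1228 left).
−366 (one year; includes Feb 29, 1868) → Oct 28, 1867 (862 left).
−365 (one year) → Oct 28, 1866 (497 left).
−365 (one year) → Oct 28, 1865 (132 left).
−28 → Sep 30, 1865 (end of Sep, 30 days; 104 left).
−30 → Aug 31, 1865 (end of Aug, 31 days; 74 left).
−31 → Jul 31, 1865 (end of Jul, 31 days; 43 left).
−31 → Jun 30, 1865 (end of Jun, 30 days; 12 left).
−12 → Jun 18, 1865.

June 18, 1865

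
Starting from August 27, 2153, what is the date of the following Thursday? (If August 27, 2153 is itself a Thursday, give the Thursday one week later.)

Aug 27, 2153 is a Monday.
From Monday to the next Thursday is 3 days.
Aug 27, 2153 + 3 = Aug 30, 2153.

August 30, 2153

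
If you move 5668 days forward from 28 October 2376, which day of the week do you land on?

Tuesday

First find the weekday of Oct 28, 2376. Doomsday rule: the anchor day for the 2300s is Wednesday. For year 76: 76÷12 = 6 r 4, and 4÷4 = 1, so 6+4+1 = 11.
Wednesday + 11 ≡ Sunday — that's 2376's doomsday.
In October the doomsday date is Oct 10.
Oct 28 is 18 days after Oct 10; 18 mod 7 = 4, so Sunday + 4 = Thursday.
5668 mod 7 = 5, so 5668 days after a Thursday is Thursday + 5 = Tuesday.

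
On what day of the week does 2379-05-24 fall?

Thursday

Doomsday rule: the anchor day for the 2300s is Wednesday. For year 79: 79÷12 = 6 r 7, and 7÷4 = 1, so 6+7+1 = 14.
Wednesday + 14 ≡ Wednesday — that's 2379's doomsday.
In May the doomsday date is May 9.
May 24 is 15 days after May 9; 15 mod 7 = 1, so Wednesday + 1 = Thursday.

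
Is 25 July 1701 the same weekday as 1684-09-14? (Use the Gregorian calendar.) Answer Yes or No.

From Sep 14, 1684 to Jul 25, 1701 is 6157 days.
6157 mod 7 = 4, so they are different weekdays.
(Sep 14, 1684 is a Thursday; Jul 25, 1701 is a Monday.)

No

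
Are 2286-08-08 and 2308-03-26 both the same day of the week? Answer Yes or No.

No

From Aug 8, 2286 to Mar 26, 2308 is 7900 days.
7900 mod 7 = 4, so they are different weekdays.
(Aug 8, 2286 is a Sunday; Mar 26, 2308 is a Thursday.)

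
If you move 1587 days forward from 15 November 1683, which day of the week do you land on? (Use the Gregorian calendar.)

First find the weekday of Nov 15, 1683. Doomsday rule: the anchor day for the 1600s is Tuesday. For year 83: 83÷12 = 6 r 11, and 11÷4 = 2, so 6+11+2 = 19.
Tuesday + 19 ≡ Sunday — that's 1683's doomsday.
In November the doomsday date is Nov 7.
Nov 15 is 8 days after Nov 7; 8 mod 7 = 1, so Sunday + 1 = Monday.
1587 mod 7 = 5, so 1587 days after a Monday is Monday + 5 = Saturday.

Saturday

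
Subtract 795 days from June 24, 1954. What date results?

April 20, 1952

−365 (one year) → Jun 24, 1953 (430 left).
−365 (one year) → Jun 24, 1952 (65 left).
−24 → May 31, 1952 (end of May, 31 days; 41 left).
−31 → Apr 30, 1952 (end of Apr, 30 days; 10 left).
−10 → Apr 20, 1952.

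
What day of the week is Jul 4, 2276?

Tuesday

Doomsday rule: the anchor day for the 2200s is Friday. For year 76: 76÷12 = 6 r 4, and 4÷4 = 1, so 6+4+1 = 11.
Friday + 11 ≡ Tuesday — that's 2276's doomsday.
In July the doomsday date is Jul 11.
Jul 4 is 7 days before Jul 11; 7 mod 7 = 0, so Tuesday − 0 = Tuesday.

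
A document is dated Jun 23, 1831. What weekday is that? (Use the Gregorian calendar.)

Doomsday rule: the anchor day for the 1800s is Friday. For year 31: 31÷12 = 2 r 7, and 7÷4 = 1, so 2+7+1 = 10.
Friday + 10 ≡ Monday — that's 1831's doomsday.
In June the doomsday date is Jun 6.
Jun 23 is 17 days after Jun 6; 17 mod 7 = 3, so Monday + 3 = Thursday.

Thursday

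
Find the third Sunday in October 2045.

October 15, 2045

October 1, 2045 is a Sunday.
The first Sunday is therefore October 1 (same day).
The third Sunday is 1 + 2×7 = October 15.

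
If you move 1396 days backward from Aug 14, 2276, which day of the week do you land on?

Friday

First find the weekday of Aug 14, 2276. Doomsday rule: the anchor day for the 2200s is Friday. For year 76: 76÷12 = 6 r 4, and 4÷4 = 1, so 6+4+1 = 11.
Friday + 11 ≡ Tuesday — that's 2276's doomsday.
In August the doomsday date is Aug 8.
Aug 14 is 6 days after Aug 8; 6 mod 7 = 6, so Tuesday + 6 = Monday.
1396 mod 7 = 3, so 1396 days before a Monday is Monday − 3 = Friday.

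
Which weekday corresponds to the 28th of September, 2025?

Doomsday rule: the anchor day for the 2000s is Tuesday. For year 25: 25÷12 = 2 r 1, and 1÷4 = 0, so 2+1+0 = 3.
Tuesday + 3 ≡ Friday — that's 2025's doomsday.
In September the doomsday date is Sep 5.
Sep 28 is 23 days after Sep 5; 23 mod 7 = 2, so Friday + 2 = Sunday.

Sunday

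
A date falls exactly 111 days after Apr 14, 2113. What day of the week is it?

Apr 14, 2113 is a Friday.
111 mod 7 = 6, so 111 days after a Friday is Friday + 6 = Thursday.

Thursday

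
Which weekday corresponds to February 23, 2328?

Doomsday rule: the anchor day for the 2300s is Wednesday. For year 28: 28÷12 = 2 r 4, and 4÷4 = 1, so 2+4+1 = 7.
Wednesday + 7 ≡ Wednesday — that's 2328's doomsday.
In February the doomsday date is Feb 29 (2328 is a leap year (divisible by 4)).
Feb 23 is 6 days before Feb 29; 6 mod 7 = 6, so Wednesday − 6 = Thursday.

Thursday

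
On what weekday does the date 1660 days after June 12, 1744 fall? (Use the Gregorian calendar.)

Jun 12, 1744 is a Friday.
1660 mod 7 = 1, so 1660 days after a Friday is Friday + 1 = Saturday.

Saturday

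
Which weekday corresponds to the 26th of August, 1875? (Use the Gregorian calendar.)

Thursday

Doomsday rule: the anchor day for the 1800s is Friday. For year 75: 75÷12 = 6 r 3, and 3÷4 = 0, so 6+3+0 = 9.
Friday + 9 ≡ Sunday — that's 1875's doomsday.
In August the doomsday date is Aug 8.
Aug 26 is 18 days after Aug 8; 18 mod 7 = 4, so Sunday + 4 = Thursday.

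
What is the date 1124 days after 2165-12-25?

January 22, 2169

+365 (one year) → Dec 25, 2166 (759 left).
+365 (one year) → Dec 25, 2167 (394 left).
Dec has 31 days: +7 → Jan 1, 2168 (387 left).
Jan has 31 days: +31 → Feb 1, 2168 (356 left).
Feb has 29 days: +29 → Mar 1, 2168 (327 left).
Mar has 31 days: +31 → Apr 1, 2168 (296 left).
Apr has 30 days: +30 → May 1, 2168 (266 left).
May has 31 days: +31 → Jun 1, 2168 (235 left).
Jun has 30 days: +30 → Jul 1, 2168 (205 left).
Jul has 31 days: +31 → Aug 1, 2168 (174 left).
Aug has 31 days: +31 → Sep 1, 2168 (143 left).
Sep has 30 days: +30 → Oct 1, 2168 (113 left).
Oct has 31 days: +31 → Nov 1, 2168 (82 left).
Nov has 30 days: +30 → Dec 1, 2168 (52 left).
Dec has 31 days: +31 → Jan 1, 2169 (21 left).
+21 → Jan 22, 2169.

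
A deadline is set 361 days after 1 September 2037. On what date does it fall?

August 28, 2038

Sep has 30 days: +30 → Oct 1, 2037 (331 left).
Oct has 31 days: +31 → Nov 1, 2037 (300 left).
Nov has 30 days: +30 → Dec 1, 2037 (270 left).
Dec has 31 days: +31 → Jan 1, 2038 (239 left).
Jan has 31 days: +31 → Feb 1, 2038 (208 left).
Feb has 28 days: +28 → Mar 1, 2038 (180 left).
Mar has 31 days: +31 → Apr 1, 2038 (149 left).
Apr has 30 days: +30 → May 1, 2038 (119 left).
May has 31 days: +31 → Jun 1, 2038 (88 left).
Jun has 30 days: +30 → Jul 1, 2038 (58 left).
Jul has 31 days: +31 → Aug 1, 2038 (27 left).
+27 → Aug 28, 2038.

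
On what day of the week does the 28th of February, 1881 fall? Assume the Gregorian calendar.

Doomsday rule: the anchor day for the 1800s is Friday. For year 81: 81÷12 = 6 r 9, and 9÷4 = 2, so 6+9+2 = 17.
Friday + 17 ≡ Monday — that's 1881's doomsday.
In February the doomsday date is Feb 28 (1881 is not a leap year).
Feb 28 is the doomsday itself: Monday.

Monday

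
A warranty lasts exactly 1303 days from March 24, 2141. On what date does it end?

+365 (one year) → Mar 24, 2142 (938 left).
+365 (one year) → Mar 24, 2143 (573 left).
+366 (one year; includes Feb 29, 2144) → Mar 24, 2144 (207 left).
Mar has 31 days: +8 → Apr 1, 2144 (199 left).
Apr has 30 days: +30 → May 1, 2144 (169 left).
May has 31 days: +31 → Jun 1, 2144 (138 left).
Jun has 30 days: +30 → Jul 1, 2144 (108 left).
Jul has 31 days: +31 → Aug 1, 2144 (77 left).
Aug has 31 days: +31 → Sep 1, 2144 (46 left).
Sep has 30 days: +30 → Oct 1, 2144 (16 left).
+16 → Oct 17, 2144.

October 17, 2144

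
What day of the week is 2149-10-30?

Thursday

Doomsday rule: the anchor day for the 2100s is Sunday. For year 49: 49÷12 = 4 r 1, and 1÷4 = 0, so 4+1+0 = 5.
Sunday + 5 ≡ Friday — that's 2149's doomsday.
In October the doomsday date is Oct 10.
Oct 30 is 20 days after Oct 10; 20 mod 7 = 6, so Friday + 6 = Thursday.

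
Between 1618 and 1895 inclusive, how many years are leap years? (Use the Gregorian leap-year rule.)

Multiples of 4 in [1618,1895]: 69.
Of those, multiples of 100: 2 (not leap unless ÷400).
Multiples of 400: 0.
Leap years = 69 − 2 + 0 = 67.

67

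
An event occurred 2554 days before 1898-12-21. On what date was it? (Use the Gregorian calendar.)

−365 (one year) → Dec 21, 1897 (2189 left).
−365 (one year) → Dec 21, 1896 (1824 left).
−366 (one year; includes Feb 29, 1896) → Dec 21, 1895 (1458 left).
−365 (one year) → Dec 21, 1894 (1093 left).
−365 (one year) → Dec 21, 1893 (728 left).
−365 (one year) → Dec 21, 1892 (363 left).
−21 → Nov 30, 1892 (end of Nov, 30 days; 342 left).
−30 → Oct 31, 1892 (end of Oct, 31 days; 312 left).
−31 → Sep 30, 1892 (end of Sep, 30 days; 281 left).
−30 → Aug 31, 1892 (end of Aug, 31 days; 251 left).
−31 → Jul 31, 1892 (end of Jul, 31 days; 220 left).
−31 → Jun 30, 1892 (end of Jun, 30 days; 189 left).
−30 → May 31, 1892 (end of May, 31 days; 159 left).
−31 → Apr 30, 1892 (end of Apr, 30 days; 128 left).
−30 → Mar 31, 1892 (end of Mar, 31 days; 98 left).
−31 → Feb 29, 1892 (end of Feb, 29 days; 67 left).
−29 → Jan 31, 1892 (end of Jan, 31 days; 38 left).
−31 → Dec 31, 1891 (end of Dec, 31 days; 7 left).
−7 → Dec 24, 1891.

December 24, 1891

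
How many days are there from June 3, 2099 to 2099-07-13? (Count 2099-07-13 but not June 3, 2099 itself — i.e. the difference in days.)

Jun 3, 2099 → Jul 3, 2099: 30 days (June has 30).
Jul 3, 2099 → Jul 13, 2099: 10 days.
Total: 40 days.

40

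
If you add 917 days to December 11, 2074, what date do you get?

June 15, 2077

+365 (one year) → Dec 11, 2075 (552 left).
+366 (one year; includes Feb 29, 2076) → Dec 11, 2076 (186 left).
Dec has 31 days: +21 → Jan 1, 2077 (165 left).
Jan has 31 days: +31 → Feb 1, 2077 (134 left).
Feb has 28 days: +28 → Mar 1, 2077 (106 left).
Mar has 31 days: +31 → Apr 1, 2077 (75 left).
Apr has 30 days: +30 → May 1, 2077 (45 left).
May has 31 days: +31 → Jun 1, 2077 (14 left).
+14 → Jun 15, 2077.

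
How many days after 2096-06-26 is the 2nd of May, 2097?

310

Jun 26, 2096 → Jul 26, 2096: 30 days (June has 30).
Jul 26, 2096 → Aug 26, 2096: 31 days (July has 31).
Aug 26, 2096 → Sep 26, 2096: 31 days (August has 31).
Sep 26, 2096 → Oct 26, 2096: 30 days (September has 30).
Oct 26, 2096 → Nov 26, 2096: 31 days (October has 31).
Nov 26, 2096 → Dec 26, 2096: 30 days (November has 30).
Dec 26, 2096 → Jan 26, 2097: 31 days (December has 31).
Jan 26, 2097 → Feb 26, 2097: 31 days (January has 31).
Feb 26, 2097 → Mar 26, 2097: 28 days (February has 28).
Mar 26, 2097 → Apr 26, 2097: 31 days (March has 31).
Apr 26, 2097 → May 2, 2097: 6 days.
Total: 310 days.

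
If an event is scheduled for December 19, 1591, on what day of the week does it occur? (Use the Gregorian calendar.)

Thursday

Doomsday rule: the anchor day for the 1500s is Wednesday. For year 91: 91÷12 = 7 r 7, and 7÷4 = 1, so 7+7+1 = 15.
Wednesday + 15 ≡ Thursday — that's 1591's doomsday.
In December the doomsday date is Dec 12.
Dec 19 is 7 days after Dec 12; 7 mod 7 = 0, so Thursday + 0 = Thursday.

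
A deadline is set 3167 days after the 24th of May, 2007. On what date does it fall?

+366 (one year; includes Feb 29, 2008) → May 24, 2008 (2801 left).
+365 (one year) → May 24, 2009 (2436 left).
+365 (one year) → May 24, 2010 (2071 left).
+365 (one year) → May 24, 2011 (1706 left).
+366 (one year; includes Feb 29, 2012) → May 24, 2012 (1340 left).
+365 (one year) → May 24, 2013 (975 left).
+365 (one year) → May 24, 2014 (610 left).
+365 (one year) → May 24, 2015 (245 left).
May has 31 days: +8 → Jun 1, 2015 (237 left).
Jun has 30 days: +30 → Jul 1, 2015 (207 left).
Jul has 31 days: +31 → Aug 1, 2015 (176 left).
Aug has 31 days: +31 → Sep 1, 2015 (145 left).
Sep has 30 days: +30 → Oct 1, 2015 (115 left).
Oct has 31 days: +31 → Nov 1, 2015 (84 left).
Nov has 30 days: +30 → Dec 1, 2015 (54 left).
Dec has 31 days: +31 → Jan 1, 2016 (23 left).
+23 → Jan 24, 2016.

January 24, 2016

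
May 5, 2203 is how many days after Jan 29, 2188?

5574

Jan 29, 2188 → Jan 29, 2189: 366 days (Feb 29, 2188 is in that span).
Jan 29, 2189 → Jan 29, 2190: 365 days.
Jan 29, 2190 → Jan 29, 2191: 365 days.
Jan 29, 2191 → Jan 29, 2192: 365 days.
Jan 29, 2192 → Jan 29, 2193: 366 days (Feb 29, 2192 is in that span).
Jan 29, 2193 → Jan 29, 2194: 365 days.
Jan 29, 2194 → Jan 29, 2195: 365 days.
Jan 29, 2195 → Jan 29, 2196: 365 days.
Jan 29, 2196 → Jan 29, 2197: 366 days (Feb 29, 2196 is in that span).
Jan 29, 2197 → Jan 29, 2198: 365 days.
Jan 29, 2198 → Jan 29, 2199: 365 days.
Jan 29, 2199 → Jan 29, 2200: 365 days.
Jan 29, 2200 → Jan 29, 2201: 365 days.
Jan 29, 2201 → Jan 29, 2202: 365 days.
Jan 29, 2202 → Jan 29, 2203: 365 days.
Jan 29, 2203 → Feb 28, 2203: 30 days (January has 31).
Feb 28, 2203 → Mar 28, 2203: 28 days (February has 28).
Mar 28, 2203 → Apr 28, 2203: 31 days (March has 31).
Apr 28, 2203 → May 5, 2203: 7 days.
Total: 5574 days.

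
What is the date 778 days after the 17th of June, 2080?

+365 (one year) → Jun 17, 2081 (413 left).
+365 (one year) → Jun 17, 2082 (48 left).
Jun has 30 days: +14 → Jul 1, 2082 (34 left).
Jul has 31 days: +31 → Aug 1, 2082 (3 left).
+3 → Aug 4, 2082.

August 4, 2082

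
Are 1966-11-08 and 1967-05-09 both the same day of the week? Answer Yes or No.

From Nov 8, 1966 to May 9, 1967 is 182 days.
182 mod 7 = 0, so they are the same weekday.
(Nov 8, 1966 is a Tuesday; May 9, 1967 is a Tuesday.)

Yes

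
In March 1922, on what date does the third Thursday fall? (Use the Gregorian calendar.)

March 16, 1922

March 1, 1922 is a Wednesday.
The first Thursday is therefore March 2 (1 days later).
The third Thursday is 2 + 2×7 = March 16.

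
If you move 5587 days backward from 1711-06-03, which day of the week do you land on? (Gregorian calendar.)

Tuesday

First find the weekday of Jun 3, 1711. Doomsday rule: the anchor day for the 1700s is Sunday. For year 11: 11÷12 = 0 r 11, and 11÷4 = 2, so 0+11+2 = 13.
Sunday + 13 ≡ Saturday — that's 1711's doomsday.
In June the doomsday date is Jun 6.
Jun 3 is 3 days before Jun 6; 3 mod 7 = 3, so Saturday − 3 = Wednesday.
5587 mod 7 = 1, so 5587 days before a Wednesday is Wednesday − 1 = Tuesday.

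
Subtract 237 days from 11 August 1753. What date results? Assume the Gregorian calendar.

December 17, 1752

−11 → Jul 31, 1753 (end of Jul, 31 days; 226 left).
−31 → Jun 30, 1753 (end of Jun, 30 days; 195 left).
−30 → May 31, 1753 (end of May, 31 days; 165 left).
−31 → Apr 30, 1753 (end of Apr, 30 days; 134 left).
−30 → Mar 31, 1753 (end of Mar, 31 days; 104 left).
−31 → Feb 28, 1753 (end of Feb, 28 days; 73 left).
−28 → Jan 31, 1753 (end of Jan, 31 days; 45 left).
−31 → Dec 31, 1752 (end of Dec, 31 days; 14 left).
−14 → Dec 17, 1752.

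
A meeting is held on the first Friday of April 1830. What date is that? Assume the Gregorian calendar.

April 2, 1830

April 1, 1830 is a Thursday.
The first Friday is therefore April 2 (1 days later).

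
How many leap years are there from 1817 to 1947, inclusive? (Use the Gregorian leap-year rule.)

Multiples of 4 in [1817,1947]: 32.
Of those, multiples of 100: 1 (not leap unless ÷400).
Multiples of 400: 0.
Leap years = 32 − 1 + 0 = 31.

31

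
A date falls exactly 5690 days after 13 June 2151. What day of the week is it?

Saturday

First find the weekday of Jun 13, 2151. Doomsday rule: the anchor day for the 2100s is Sunday. For year 51: 51÷12 = 4 r 3, and 3÷4 = 0, so 4+3+0 = 7.
Sunday + 7 ≡ Sunday — that's 2151's doomsday.
In June the doomsday date is Jun 6.
Jun 13 is 7 days after Jun 6; 7 mod 7 = 0, so Sunday + 0 = Sunday.
5690 mod 7 = 6, so 5690 days after a Sunday is Sunday + 6 = Saturday.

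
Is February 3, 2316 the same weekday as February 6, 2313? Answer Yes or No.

Yes

From Feb 6, 2313 to Feb 3, 2316 is 1092 days.
1092 mod 7 = 0, so they are the same weekday.
(Feb 6, 2313 is a Thursday; Feb 3, 2316 is a Thursday.)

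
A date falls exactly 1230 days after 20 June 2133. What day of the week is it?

Thursday

First find the weekday of Jun 20, 2133. Doomsday rule: the anchor day for the 2100s is Sunday. For year 33: 33÷12 = 2 r 9, and 9÷4 = 2, so 2+9+2 = 13.
Sunday + 13 ≡ Saturday — that's 2133's doomsday.
In June the doomsday date is Jun 6.
Jun 20 is 14 days after Jun 6; 14 mod 7 = 0, so Saturday + 0 = Saturday.
1230 mod 7 = 5, so 1230 days after a Saturday is Saturday + 5 = Thursday.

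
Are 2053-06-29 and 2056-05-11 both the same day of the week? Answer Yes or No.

From Jun 29, 2053 to May 11, 2056 is 1047 days.
1047 mod 7 = 4, so they are different weekdays.
(Jun 29, 2053 is a Sunday; May 11, 2056 is a Thursday.)

No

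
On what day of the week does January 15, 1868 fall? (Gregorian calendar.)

Doomsday rule: the anchor day for the 1800s is Friday. For year 68: 68÷12 = 5 r 8, and 8÷4 = 2, so 5+8+2 = 15.
Friday + 15 ≡ Saturday — that's 1868's doomsday.
In January the doomsday date is Jan 4 (1868 is a leap year (divisible by 4)).
Jan 15 is 11 days after Jan 4; 11 mod 7 = 4, so Saturday + 4 = Wednesday.

Wednesday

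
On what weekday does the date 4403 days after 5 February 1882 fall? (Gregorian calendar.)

Sunday

First find the weekday of Feb 5, 1882. Doomsday rule: the anchor day for the 1800s is Friday. For year 82: 82÷12 = 6 r 10, and 10÷4 = 2, so 6+10+2 = 18.
Friday + 18 ≡ Tuesday — that's 1882's doomsday.
In February the doomsday date is Feb 28 (1882 is not a leap year).
Feb 5 is 23 days before Feb 28; 23 mod 7 = 2, so Tuesday − 2 = Sunday.
4403 mod 7 = 0, so 4403 days after a Sunday is Sunday + 0 = Sunday.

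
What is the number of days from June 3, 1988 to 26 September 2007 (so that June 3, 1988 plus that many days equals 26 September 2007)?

Jun 3, 1988 → Jun 3, 1989: 365 days.
Jun 3, 1989 → Jun 3, 1990: 365 days.
Jun 3, 1990 → Jun 3, 1991: 365 days.
Jun 3, 1991 → Jun 3, 1992: 366 days (Feb 29, 1992 is in that span).
Jun 3, 1992 → Jun 3, 1993: 365 days.
Jun 3, 1993 → Jun 3, 1994: 365 days.
Jun 3, 1994 → Jun 3, 1995: 365 days.
Jun 3, 1995 → Jun 3, 1996: 366 days (Feb 29, 1996 is in that span).
Jun 3, 1996 → Jun 3, 1997: 365 days.
Jun 3, 1997 → Jun 3, 1998: 365 days.
Jun 3, 1998 → Jun 3, 1999: 365 days.
Jun 3, 1999 → Jun 3, 2000: 366 days (Feb 29, 2000 is in that span).
Jun 3, 2000 → Jun 3, 2001: 365 days.
Jun 3, 2001 → Jun 3, 2002: 365 days.
Jun 3, 2002 → Jun 3, 2003: 365 days.
Jun 3, 2003 → Jun 3, 2004: 366 days (Feb 29, 2004 is in that span).
Jun 3, 2004 → Jun 3, 2005: 365 days.
Jun 3, 2005 → Jun 3, 2006: 365 days.
Jun 3, 2006 → Jun 3, 2007: 365 days.
Jun 3, 2007 → Jul 3, 2007: 30 days (June has 30).
Jul 3, 2007 → Aug 3, 2007: 31 days (July has 31).
Aug 3, 2007 → Sep 3, 2007: 31 days (August has 31).
Sep 3, 2007 → Sep 26, 2007: 23 days.
Total: 7054 days.

7054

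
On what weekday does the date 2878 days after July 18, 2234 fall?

First find the weekday of Jul 18, 2234. Doomsday rule: the anchor day for the 2200s is Friday. For year 34: 34÷12 = 2 r 10, and 10÷4 = 2, so 2+10+2 = 14.
Friday + 14 ≡ Friday — that's 2234's doomsday.
In July the doomsday date is Jul 11.
Jul 18 is 7 days after Jul 11; 7 mod 7 = 0, so Friday + 0 = Friday.
2878 mod 7 = 1, so 2878 days after a Friday is Friday + 1 = Saturday.

Saturday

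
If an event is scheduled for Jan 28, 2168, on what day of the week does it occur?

Thursday

Doomsday rule: the anchor day for the 2100s is Sunday. For year 68: 68÷12 = 5 r 8, and 8÷4 = 2, so 5+8+2 = 15.
Sunday + 15 ≡ Monday — that's 2168's doomsday.
In January the doomsday date is Jan 4 (2168 is a leap year (divisible by 4)).
Jan 28 is 24 days after Jan 4; 24 mod 7 = 3, so Monday + 3 = Thursday.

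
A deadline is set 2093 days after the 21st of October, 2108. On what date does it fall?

+365 (one year) → Oct 21, 2109 (1728 left).
+365 (one year) → Oct 21, 2110 (1363 left).
+365 (one year) → Oct 21, 2111 (998 left).
+366 (one year; includes Feb 29, 2112) → Oct 21, 2112 (632 left).
+365 (one year) → Oct 21, 2113 (267 left).
Oct has 31 days: +11 → Nov 1, 2113 (256 left).
Nov has 30 days: +30 → Dec 1, 2113 (226 left).
Dec has 31 days: +31 → Jan 1, 2114 (195 left).
Jan has 31 days: +31 → Feb 1, 2114 (164 left).
Feb has 28 days: +28 → Mar 1, 2114 (136 left).
Mar has 31 days: +31 → Apr 1, 2114 (105 left).
Apr has 30 days: +30 → May 1, 2114 (75 left).
May has 31 days: +31 → Jun 1, 2114 (44 left).
Jun has 30 days: +30 → Jul 1, 2114 (14 left).
+14 → Jul 15, 2114.

July 15, 2114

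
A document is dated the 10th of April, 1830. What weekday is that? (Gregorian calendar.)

Doomsday rule: the anchor day for the 1800s is Friday. For year 30: 30÷12 = 2 r 6, and 6÷4 = 1, so 2+6+1 = 9.
Friday + 9 ≡ Sunday — that's 1830's doomsday.
In April the doomsday date is Apr 4.
Apr 10 is 6 days after Apr 4; 6 mod 7 = 6, so Sunday + 6 = Saturday.

Saturday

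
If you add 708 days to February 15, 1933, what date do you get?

January 24, 1935

+365 (one year) → Feb 15, 1934 (343 left).
Feb has 28 days: +14 → Mar 1, 1934 (329 left).
Mar has 31 days: +31 → Apr 1, 1934 (298 left).
Apr has 30 days: +30 → May 1, 1934 (268 left).
May has 31 days: +31 → Jun 1, 1934 (237 left).
Jun has 30 days: +30 → Jul 1, 1934 (207 left).
Jul has 31 days: +31 → Aug 1, 1934 (176 left).
Aug has 31 days: +31 → Sep 1, 1934 (145 left).
Sep has 30 days: +30 → Oct 1, 1934 (115 left).
Oct has 31 days: +31 → Nov 1, 1934 (84 left).
Nov has 30 days: +30 → Dec 1, 1934 (54 left).
Dec has 31 days: +31 → Jan 1, 1935 (23 left).
+23 → Jan 24, 1935.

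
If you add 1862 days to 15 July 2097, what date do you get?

August 21, 2102

+365 (one year) → Jul 15, 2098 (1497 left).
+365 (one year) → Jul 15, 2099 (1132 left).
+365 (one year) → Jul 15, 2100 (767 left).
+365 (one year) → Jul 15, 2101 (402 left).
+365 (one year) → Jul 15, 2102 (37 left).
Jul has 31 days: +17 → Aug 1, 2102 (20 left).
+20 → Aug 21, 2102.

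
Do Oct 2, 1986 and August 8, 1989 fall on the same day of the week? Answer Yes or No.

From Oct 2, 1986 to Aug 8, 1989 is 1041 days.
1041 mod 7 = 5, so they are different weekdays.
(Oct 2, 1986 is a Thursday; Aug 8, 1989 is a Tuesday.)

No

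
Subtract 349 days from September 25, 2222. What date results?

−25 → Aug 31, 2222 (end of Aug, 31 days; 324 left).
−31 → Jul 31, 2222 (end of Jul, 31 days; 293 left).
−31 → Jun 30, 2222 (end of Jun, 30 days; 262 left).
−30 → May 31, 2222 (end of May, 31 days; 232 left).
−31 → Apr 30, 2222 (end of Apr, 30 days; 201 left).
−30 → Mar 31, 2222 (end of Mar, 31 days; 171 left).
−31 → Feb 28, 2222 (end of Feb, 28 days; 140 left).
−28 → Jan 31, 2222 (end of Jan, 31 days; 112 left).
−31 → Dec 31, 2221 (end of Dec, 31 days; 81 left).
−31 → Nov 30, 2221 (end of Nov, 30 days; 50 left).
−30 → Oct 31, 2221 (end of Oct, 31 days; 20 left).
−20 → Oct 11, 2221.

October 11, 2221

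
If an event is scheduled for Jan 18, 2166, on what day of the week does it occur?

Saturday

January 1, 2166 is a Wednesday.
Jan 1, 2166 → Jan 18, 2166: 17 days.
Total: 17 days.
17 mod 7 = 3, so Wednesday + 3 = Saturday.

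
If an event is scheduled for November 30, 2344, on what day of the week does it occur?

Doomsday rule: the anchor day for the 2300s is Wednesday. For year 44: 44÷12 = 3 r 8, and 8÷4 = 2, so 3+8+2 = 13.
Wednesday + 13 ≡ Tuesday — that's 2344's doomsday.
In November the doomsday date is Nov 7.
Nov 30 is 23 days after Nov 7; 23 mod 7 = 2, so Tuesday + 2 = Thursday.

Thursday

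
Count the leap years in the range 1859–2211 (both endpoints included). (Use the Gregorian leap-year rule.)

Multiples of 4 in [1859,2211]: 88.
Of those, multiples of 100: 4 (not leap unless ÷400).
Multiples of 400: 1.
Leap years = 88 − 4 + 1 = 85.

85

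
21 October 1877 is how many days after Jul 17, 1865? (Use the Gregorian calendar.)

Jul 17, 1865 → Jul 17, 1866: 365 days.
Jul 17, 1866 → Jul 17, 1867: 365 days.
Jul 17, 1867 → Jul 17, 1868: 366 days (Feb 29, 1868 is in that span).
Jul 17, 1868 → Jul 17, 1869: 365 days.
Jul 17, 1869 → Jul 17, 1870: 365 days.
Jul 17, 1870 → Jul 17, 1871: 365 days.
Jul 17, 1871 → Jul 17, 1872: 366 days (Feb 29, 1872 is in that span).
Jul 17, 1872 → Jul 17, 1873: 365 days.
Jul 17, 1873 → Jul 17, 1874: 365 days.
Jul 17, 1874 → Jul 17, 1875: 365 days.
Jul 17, 1875 → Jul 17, 1876: 366 days (Feb 29, 1876 is in that span).
Jul 17, 1876 → Jul 17, 1877: 365 days.
Jul 17, 1877 → Aug 17, 1877: 31 days (July has 31).
Aug 17, 1877 → Sep 17, 1877: 31 days (August has 31).
Sep 17, 1877 → Oct 17, 1877: 30 days (September has 30).
Oct 17, 1877 → Oct 21, 1877: 4 days.
Total: 4479 days.

4479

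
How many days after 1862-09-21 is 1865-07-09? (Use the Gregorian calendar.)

1022

Sep 21, 1862 → Sep 21, 1863: 365 days.
Sep 21, 1863 → Sep 21, 1864: 366 days (Feb 29, 1864 is in that span).
Sep 21, 1864 → Oct 21, 1864: 30 days (September has 30).
Oct 21, 1864 → Nov 21, 1864: 31 days (October has 31).
Nov 21, 1864 → Dec 21, 1864: 30 days (November has 30).
Dec 21, 1864 → Jan 21, 1865: 31 days (December has 31).
Jan 21, 1865 → Feb 21, 1865: 31 days (January has 31).
Feb 21, 1865 → Mar 21, 1865: 28 days (February has 28).
Mar 21, 1865 → Apr 21, 1865: 31 days (March has 31).
Apr 21, 1865 → May 21, 1865: 30 days (April has 30).
May 21, 1865 → Jun 21, 1865: 31 days (May has 31).
Jun 21, 1865 → Jul 9, 1865: 18 days.
Total: 1022 days.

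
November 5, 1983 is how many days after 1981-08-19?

Aug 19, 1981 → Aug 19, 1982: 365 days.
Aug 19, 1982 → Aug 19, 1983: 365 days.
Aug 19, 1983 → Sep 19, 1983: 31 days (August has 31).
Sep 19, 1983 → Oct 19, 1983: 30 days (September has 30).
Oct 19, 1983 → Nov 5, 1983: 17 days.
Total: 808 days.

808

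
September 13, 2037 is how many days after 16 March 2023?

Mar 16, 2023 → Mar 16, 2024: 366 days (Feb 29, 2024 is in that span).
Mar 16, 2024 → Mar 16, 2025: 365 days.
Mar 16, 2025 → Mar 16, 2026: 365 days.
Mar 16, 2026 → Mar 16, 2027: 365 days.
Mar 16, 2027 → Mar 16, 2028: 366 days (Feb 29, 2028 is in that span).
Mar 16, 2028 → Mar 16, 2029: 365 days.
Mar 16, 2029 → Mar 16, 2030: 365 days.
Mar 16, 2030 → Mar 16, 2031: 365 days.
Mar 16, 2031 → Mar 16, 2032: 366 days (Feb 29, 2032 is in that span).
Mar 16, 2032 → Mar 16, 2033: 365 days.
Mar 16, 2033 → Mar 16, 2034: 365 days.
Mar 16, 2034 → Mar 16, 2035: 365 days.
Mar 16, 2035 → Mar 16, 2036: 366 days (Feb 29, 2036 is in that span).
Mar 16, 2036 → Mar 16, 2037: 365 days.
Mar 16, 2037 → Apr 16, 2037: 31 days (March has 31).
Apr 16, 2037 → May 16, 2037: 30 days (April has 30).
May 16, 2037 → Jun 16, 2037: 31 days (May has 31).
Jun 16, 2037 → Jul 16, 2037: 30 days (June has 30).
Jul 16, 2037 → Aug 16, 2037: 31 days (July has 31).
Aug 16, 2037 → Sep 13, 2037: 28 days.
Total: 5295 days.

5295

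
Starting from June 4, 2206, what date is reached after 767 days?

+365 (one year) → Jun 4, 2207 (402 left).
+366 (one year; includes Feb 29, 2208) → Jun 4, 2208 (36 left).
Jun has 30 days: +27 → Jul 1, 2208 (9 left).
+9 → Jul 10, 2208.

July 10, 2208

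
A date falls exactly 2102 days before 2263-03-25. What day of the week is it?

Monday

Mar 25, 2263 is a Wednesday.
2102 mod 7 = 2, so 2102 days before a Wednesday is Wednesday − 2 = Monday.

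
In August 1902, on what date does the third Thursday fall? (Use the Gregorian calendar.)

August 1, 1902 is a Friday.
The first Thursday is therefore August 7 (6 days later).
The third Thursday is 7 + 2×7 = August 21.

August 21, 1902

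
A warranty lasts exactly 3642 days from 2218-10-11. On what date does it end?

+365 (one year) → Oct 11, 2219 (3277 left).
+366 (one year; includes Feb 29, 2220) → Oct 11, 2220 (2911 left).
+365 (one year) → Oct 11, 2221 (2546 left).
+365 (one year) → Oct 11, 2222 (2181 left).
+365 (one year) → Oct 11, 2223 (1816 left).
+366 (one year; includes Feb 29, 2224) → Oct 11, 2224 (1450 left).
+365 (one year) → Oct 11, 2225 (1085 left).
+365 (one year) → Oct 11, 2226 (720 left).
+365 (one year) → Oct 11, 2227 (355 left).
Oct has 31 days: +21 → Nov 1, 2227 (334 left).
Nov has 30 days: +30 → Dec 1, 2227 (304 left).
Dec has 31 days: +31 → Jan 1, 2228 (273 left).
Jan has 31 days: +31 → Feb 1, 2228 (242 left).
Feb has 29 days: +29 → Mar 1, 2228 (213 left).
Mar has 31 days: +31 → Apr 1, 2228 (182 left).
Apr has 30 days: +30 → May 1, 2228 (152 left).
May has 31 days: +31 → Jun 1, 2228 (121 left).
Jun has 30 days: +30 → Jul 1, 2228 (91 left).
Jul has 31 days: +31 → Aug 1, 2228 (60 left).
Aug has 31 days: +31 → Sep 1, 2228 (29 left).
+29 → Sep 30, 2228.

September 30, 2228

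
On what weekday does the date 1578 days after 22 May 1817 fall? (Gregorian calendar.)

Sunday

May 22, 1817 is a Thursday.
1578 mod 7 = 3, so 1578 days after a Thursday is Thursday + 3 = Sunday.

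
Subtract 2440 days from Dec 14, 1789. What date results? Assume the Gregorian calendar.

April 10, 1783

−365 (one year) → Dec 14, 1788 (2075 left).
−366 (one year; includes Feb 29, 1788) → Dec 14, 1787 (1709 left).
−365 (one year) → Dec 14, 1786 (1344 left).
−365 (one year) → Dec 14, 1785 (979 left).
−365 (one year) → Dec 14, 1784 (614 left).
−366 (one year; includes Feb 29, 1784) → Dec 14, 1783 (248 left).
−14 → Nov 30, 1783 (end of Nov, 30 days; 234 left).
−30 → Oct 31, 1783 (end of Oct, 31 days; 204 left).
−31 → Sep 30, 1783 (end of Sep, 30 days; 173 left).
−30 → Aug 31, 1783 (end of Aug, 31 days; 143 left).
−31 → Jul 31, 1783 (end of Jul, 31 days; 112 left).
−31 → Jun 30, 1783 (end of Jun, 30 days; 81 left).
−30 → May 31, 1783 (end of May, 31 days; 51 left).
−31 → Apr 30, 1783 (end of Apr, 30 days; 20 left).
−20 → Apr 10, 1783.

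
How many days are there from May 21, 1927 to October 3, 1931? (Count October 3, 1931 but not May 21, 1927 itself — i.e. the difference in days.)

1596

May 21, 1927 → May 21, 1928: 366 days (Feb 29, 1928 is in that span).
May 21, 1928 → May 21, 1929: 365 days.
May 21, 1929 → May 21, 1930: 365 days.
May 21, 1930 → May 21, 1931: 365 days.
May 21, 1931 → Jun 21, 1931: 31 days (May has 31).
Jun 21, 1931 → Jul 21, 1931: 30 days (June has 30).
Jul 21, 1931 → Aug 21, 1931: 31 days (July has 31).
Aug 21, 1931 → Sep 21, 1931: 31 days (August has 31).
Sep 21, 1931 → Oct 3, 1931: 12 days.
Total: 1596 days.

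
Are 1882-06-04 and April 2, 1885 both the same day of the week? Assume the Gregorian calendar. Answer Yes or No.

No

From Jun 4, 1882 to Apr 2, 1885 is 1033 days.
1033 mod 7 = 4, so they are different weekdays.
(Jun 4, 1882 is a Sunday; Apr 2, 1885 is a Thursday.)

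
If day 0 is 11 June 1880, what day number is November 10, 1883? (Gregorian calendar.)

1247

Jun 11, 1880 → Jun 11, 1881: 365 days.
Jun 11, 1881 → Jun 11, 1882: 365 days.
Jun 11, 1882 → Jun 11, 1883: 365 days.
Jun 11, 1883 → Jul 11, 1883: 30 days (June has 30).
Jul 11, 1883 → Aug 11, 1883: 31 days (July has 31).
Aug 11, 1883 → Sep 11, 1883: 31 days (August has 31).
Sep 11, 1883 → Oct 11, 1883: 30 days (September has 30).
Oct 11, 1883 → Nov 10, 1883: 30 days.
Total: 1247 days.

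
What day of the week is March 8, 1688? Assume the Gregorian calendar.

Monday

Doomsday rule: the anchor day for the 1600s is Tuesday. For year 88: 88÷12 = 7 r 4, and 4÷4 = 1, so 7+4+1 = 12.
Tuesday + 12 ≡ Sunday — that's 1688's doomsday.
In March the doomsday date is Mar 14.
Mar 8 is 6 days before Mar 14; 6 mod 7 = 6, so Sunday − 6 = Monday.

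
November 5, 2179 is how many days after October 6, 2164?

Oct 6, 2164 → Oct 6, 2165: 365 days.
Oct 6, 2165 → Oct 6, 2166: 365 days.
Oct 6, 2166 → Oct 6, 2167: 365 days.
Oct 6, 2167 → Oct 6, 2168: 366 days (Feb 29, 2168 is in that span).
Oct 6, 2168 → Oct 6, 2169: 365 days.
Oct 6, 2169 → Oct 6, 2170: 365 days.
Oct 6, 2170 → Oct 6, 2171: 365 days.
Oct 6, 2171 → Oct 6, 2172: 366 days (Feb 29, 2172 is in that span).
Oct 6, 2172 → Oct 6, 2173: 365 days.
Oct 6, 2173 → Oct 6, 2174: 365 days.
Oct 6, 2174 → Oct 6, 2175: 365 days.
Oct 6, 2175 → Oct 6, 2176: 366 days (Feb 29, 2176 is in that span).
Oct 6, 2176 → Oct 6, 2177: 365 days.
Oct 6, 2177 → Oct 6, 2178: 365 days.
Oct 6, 2178 → Nov 6, 2178: 31 days (October has 31).
Nov 6, 2178 → Dec 6, 2178: 30 days (November has 30).
Dec 6, 2178 → Jan 6, 2179: 31 days (December has 31).
Jan 6, 2179 → Feb 6, 2179: 31 days (January has 31).
Feb 6, 2179 → Mar 6, 2179: 28 days (February has 28).
Mar 6, 2179 → Apr 6, 2179: 31 days (March has 31).
Apr 6, 2179 → May 6, 2179: 30 days (April has 30).
May 6, 2179 → Jun 6, 2179: 31 days (May has 31).
Jun 6, 2179 → Jul 6, 2179: 30 days (June has 30).
Jul 6, 2179 → Aug 6, 2179: 31 days (July has 31).
Aug 6, 2179 → Sep 6, 2179: 31 days (August has 31).
Sep 6, 2179 → Oct 6, 2179: 30 days (September has 30).
Oct 6, 2179 → Nov 5, 2179: 30 days.
Total: 5508 days.

5508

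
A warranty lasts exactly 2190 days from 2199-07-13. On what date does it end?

July 12, 2205

+365 (one year) → Jul 13, 2200 (1825 left).
+365 (one year) → Jul 13, 2201 (1460 left).
+365 (one year) → Jul 13, 2202 (1095 left).
+365 (one year) → Jul 13, 2203 (730 left).
+366 (one year; includes Feb 29, 2204) → Jul 13, 2204 (364 left).
Jul has 31 days: +19 → Aug 1, 2204 (345 left).
Aug has 31 days: +31 → Sep 1, 2204 (314 left).
Sep has 30 days: +30 → Oct 1, 2204 (284 left).
Oct has 31 days: +31 → Nov 1, 2204 (253 left).
Nov has 30 days: +30 → Dec 1, 2204 (223 left).
Dec has 31 days: +31 → Jan 1, 2205 (192 left).
Jan has 31 days: +31 → Feb 1, 2205 (161 left).
Feb has 28 days: +28 → Mar 1, 2205 (133 left).
Mar has 31 days: +31 → Apr 1, 2205 (102 left).
Apr has 30 days: +30 → May 1, 2205 (72 left).
May has 31 days: +31 → Jun 1, 2205 (41 left).
Jun has 30 days: +30 → Jul 1, 2205 (11 left).
+11 → Jul 12, 2205.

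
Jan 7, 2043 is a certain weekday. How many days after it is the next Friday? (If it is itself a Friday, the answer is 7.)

2

Jan 7, 2043 is a Wednesday.
From Wednesday to the next Friday is 2 days.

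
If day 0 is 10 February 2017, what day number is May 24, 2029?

4486

Feb 10, 2017 → Feb 10, 2018: 365 days.
Feb 10, 2018 → Feb 10, 2019: 365 days.
Feb 10, 2019 → Feb 10, 2020: 365 days.
Feb 10, 2020 → Feb 10, 2021: 366 days (Feb 29, 2020 is in that span).
Feb 10, 2021 → Feb 10, 2022: 365 days.
Feb 10, 2022 → Feb 10, 2023: 365 days.
Feb 10, 2023 → Feb 10, 2024: 365 days.
Feb 10, 2024 → Feb 10, 2025: 366 days (Feb 29, 2024 is in that span).
Feb 10, 2025 → Feb 10, 2026: 365 days.
Feb 10, 2026 → Feb 10, 2027: 365 days.
Feb 10, 2027 → Feb 10, 2028: 365 days.
Feb 10, 2028 → Feb 10, 2029: 366 days (Feb 29, 2028 is in that span).
Feb 10, 2029 → Mar 10, 2029: 28 days (February has 28).
Mar 10, 2029 → Apr 10, 2029: 31 days (March has 31).
Apr 10, 2029 → May 10, 2029: 30 days (April has 30).
May 10, 2029 → May 24, 2029: 14 days.
Total: 4486 days.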